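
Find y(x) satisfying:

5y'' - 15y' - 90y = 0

Characteristic equation: 5r² - 15r - 90 = 0
Divide by 5: r² - 3r - 18 = 0
Roots: r = 6, -3 (distinct real)
General solution: y = C₁e^(6x) + C₂e^(-3x)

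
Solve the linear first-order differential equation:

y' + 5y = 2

Using integrating factor method:

General solution: y = 2/5 + Ce^(-5x)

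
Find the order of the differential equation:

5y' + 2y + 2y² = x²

The order is 1 (highest derivative is of order 1).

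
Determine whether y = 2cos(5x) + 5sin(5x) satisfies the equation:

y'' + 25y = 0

Verification:
y'' = -50cos(5x) - 125sin(5x)
y'' + 25y = 0 ✓

Yes, it is a solution.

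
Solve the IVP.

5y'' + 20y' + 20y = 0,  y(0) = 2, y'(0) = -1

General solution: y = (C₁ + C₂x)e^(-2x)
Repeated root r = -2
Applying ICs: C₁ = 2, C₂ = 3
Particular solution: y = (2 + 3x)e^(-2x)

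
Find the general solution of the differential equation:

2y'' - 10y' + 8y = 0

Characteristic equation: 2r² - 10r + 8 = 0
Divide by 2: r² - 5r + 4 = 0
Roots: r = 4, 1 (distinct real)
General solution: y = C₁e^(4x) + C₂e^x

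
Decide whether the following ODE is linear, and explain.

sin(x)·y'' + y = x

Linear (y and its derivatives appear to the first power only, no products of y terms)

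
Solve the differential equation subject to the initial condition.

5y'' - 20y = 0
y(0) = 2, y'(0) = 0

General solution: y = C₁e^(2x) + C₂e^(-2x)
Applying ICs: C₁ = 1, C₂ = 1
Particular solution: y = e^(2x) + e^(-2x)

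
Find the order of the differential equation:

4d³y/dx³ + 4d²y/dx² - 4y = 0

The order is 3 (highest derivative is of order 3).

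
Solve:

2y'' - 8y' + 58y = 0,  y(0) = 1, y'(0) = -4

General solution: y = e^(2x)(C₁cos(5x) + C₂sin(5x))
Complex roots r = 2 ± 5i
Applying ICs: C₁ = 1, C₂ = -6/5
Particular solution: y = e^(2x)(cos(5x) - (6/5)sin(5x))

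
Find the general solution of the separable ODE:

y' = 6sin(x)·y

Separating variables and integrating:
ln|y| = -6cos(x) + C

General solution: y = Ce^(-6cos(x))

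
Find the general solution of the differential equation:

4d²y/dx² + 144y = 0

Characteristic equation: 4r² + 144 = 0
Divide by 4: r² + 36 = 0
Roots: r = ±6i (complex conjugates)
General solution: y = C₁cos(6x) + C₂sin(6x)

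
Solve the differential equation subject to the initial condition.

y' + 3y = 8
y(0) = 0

General solution: y = 8/3 + Ce^(-3x)
Applying y(0) = 0: C = 0 - 8/3 = -8/3
Particular solution: y = 8/3 - (8/3)e^(-3x)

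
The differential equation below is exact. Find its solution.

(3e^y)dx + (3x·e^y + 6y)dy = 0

Verify exactness: ∂M/∂y = ∂N/∂x ✓
Find F(x,y) such that ∂F/∂x = M, ∂F/∂y = N
Solution: 3x·e^y + 3y² = C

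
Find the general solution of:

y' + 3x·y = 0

Using integrating factor method:

General solution: y = Ce^(-3x^2/2)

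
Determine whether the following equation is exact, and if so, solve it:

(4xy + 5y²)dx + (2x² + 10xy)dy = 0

Verify exactness: ∂M/∂y = ∂N/∂x ✓
Find F(x,y) such that ∂F/∂x = M, ∂F/∂y = N
Solution: 2x²y + 5xy² = C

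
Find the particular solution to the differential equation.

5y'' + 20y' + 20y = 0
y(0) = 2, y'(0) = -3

General solution: y = (C₁ + C₂x)e^(-2x)
Repeated root r = -2
Applying ICs: C₁ = 2, C₂ = 1
Particular solution: y = (2 + x)e^(-2x)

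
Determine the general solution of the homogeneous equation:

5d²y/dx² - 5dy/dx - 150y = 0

Characteristic equation: 5r² - 5r - 150 = 0
Divide by 5: r² - r - 30 = 0
Roots: r = 6, -5 (distinct real)
General solution: y = C₁e^(6x) + C₂e^(-5x)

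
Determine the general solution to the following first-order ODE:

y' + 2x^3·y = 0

Using integrating factor method:

General solution: y = Ce^(-x^4/2)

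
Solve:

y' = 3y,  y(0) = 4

General solution: y = Ce^(3x)
Applying IC y(0) = 4:
Particular solution: y = 4e^(3x)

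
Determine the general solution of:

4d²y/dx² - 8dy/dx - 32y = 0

Characteristic equation: 4r² - 8r - 32 = 0
Divide by 4: r² - 2r - 8 = 0
Roots: r = 4, -2 (distinct real)
General solution: y = C₁e^(4x) + C₂e^(-2x)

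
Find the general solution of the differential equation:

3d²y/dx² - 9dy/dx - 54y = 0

Characteristic equation: 3r² - 9r - 54 = 0
Divide by 3: r² - 3r - 18 = 0
Roots: r = 6, -3 (distinct real)
General solution: y = C₁e^(6x) + C₂e^(-3x)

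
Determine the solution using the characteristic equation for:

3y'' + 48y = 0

Characteristic equation: 3r² + 48 = 0
Divide by 3: r² + 16 = 0
Roots: r = ±4i (complex conjugates)
General solution: y = C₁cos(4x) + C₂sin(4x)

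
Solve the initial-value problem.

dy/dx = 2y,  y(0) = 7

General solution: y = Ce^(2x)
Applying IC y(0) = 7:
Particular solution: y = 7e^(2x)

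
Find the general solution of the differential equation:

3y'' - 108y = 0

Characteristic equation: 3r² - 108 = 0
Divide by 3: r² - 36 = 0
Roots: r = 6, -6 (distinct real)
General solution: y = C₁e^(6x) + C₂e^(-6x)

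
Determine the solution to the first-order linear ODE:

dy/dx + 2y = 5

Using integrating factor method:

General solution: y = 5/2 + Ce^(-2x)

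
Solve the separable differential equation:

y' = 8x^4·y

Separating variables and integrating:
ln|y| = 8x^5/5 + C

General solution: y = Ce^(8x^5/5)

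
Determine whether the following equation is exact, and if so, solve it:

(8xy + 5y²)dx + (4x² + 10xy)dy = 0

Verify exactness: ∂M/∂y = ∂N/∂x ✓
Find F(x,y) such that ∂F/∂x = M, ∂F/∂y = N
Solution: 4x²y + 5xy² = C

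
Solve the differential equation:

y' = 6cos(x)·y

Separating variables and integrating:
ln|y| = 6sin(x) + C

General solution: y = Ce^(6sin(x))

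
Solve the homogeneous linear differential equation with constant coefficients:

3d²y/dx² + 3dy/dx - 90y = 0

Characteristic equation: 3r² + 3r - 90 = 0
Divide by 3: r² + r - 30 = 0
Roots: r = 5, -6 (distinct real)
General solution: y = C₁e^(5x) + C₂e^(-6x)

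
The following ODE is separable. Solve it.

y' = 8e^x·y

Separating variables and integrating:
ln|y| = 8e^x + C

General solution: y = Ce^(8e^x)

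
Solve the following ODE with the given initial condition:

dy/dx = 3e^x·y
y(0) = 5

General solution: y = Ce^(3e^x)
Applying IC y(0) = 5:
Particular solution: y = 5e^(3(e^x - 1))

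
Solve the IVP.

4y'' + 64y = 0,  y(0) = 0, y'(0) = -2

General solution: y = C₁cos(4x) + C₂sin(4x)
Complex roots r = ±4i
Applying ICs: C₁ = 0, C₂ = -1/2
Particular solution: y = -(1/2)sin(4x)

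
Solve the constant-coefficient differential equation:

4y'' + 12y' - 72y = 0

Characteristic equation: 4r² + 12r - 72 = 0
Divide by 4: r² + 3r - 18 = 0
Roots: r = 3, -6 (distinct real)
General solution: y = C₁e^(3x) + C₂e^(-6x)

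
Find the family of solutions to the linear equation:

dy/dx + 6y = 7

Using integrating factor method:

General solution: y = 7/6 + Ce^(-6x)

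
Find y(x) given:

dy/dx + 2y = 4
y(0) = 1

General solution: y = 2 + Ce^(-2x)
Applying y(0) = 1: C = 1 - 2 = -1
Particular solution: y = 2 - e^(-2x)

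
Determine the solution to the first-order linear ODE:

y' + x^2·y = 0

Using integrating factor method:

General solution: y = Ce^(-x^3/3)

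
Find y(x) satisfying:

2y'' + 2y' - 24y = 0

Characteristic equation: 2r² + 2r - 24 = 0
Divide by 2: r² + r - 12 = 0
Roots: r = 3, -4 (distinct real)
General solution: y = C₁e^(3x) + C₂e^(-4x)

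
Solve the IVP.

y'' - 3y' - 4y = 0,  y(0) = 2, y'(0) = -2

General solution: y = C₁e^(4x) + C₂e^(-x)
Applying ICs: C₁ = 0, C₂ = 2
Particular solution: y = 2e^(-x)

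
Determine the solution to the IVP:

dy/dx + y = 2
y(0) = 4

General solution: y = 2 + Ce^(-x)
Applying y(0) = 4: C = 4 - 2 = 2
Particular solution: y = 2 + 2e^(-x)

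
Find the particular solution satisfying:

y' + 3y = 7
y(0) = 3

General solution: y = 7/3 + Ce^(-3x)
Applying y(0) = 3: C = 3 - 7/3 = 2/3
Particular solution: y = 7/3 + (2/3)e^(-3x)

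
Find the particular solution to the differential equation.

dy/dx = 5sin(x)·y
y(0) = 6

General solution: y = Ce^(-5cos(x))
Applying IC y(0) = 6:
Particular solution: y = 6e^(5(1-cos(x)))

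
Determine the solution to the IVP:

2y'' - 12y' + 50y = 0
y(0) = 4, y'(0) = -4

General solution: y = e^(3x)(C₁cos(4x) + C₂sin(4x))
Complex roots r = 3 ± 4i
Applying ICs: C₁ = 4, C₂ = -4
Particular solution: y = e^(3x)(4cos(4x) - 4sin(4x))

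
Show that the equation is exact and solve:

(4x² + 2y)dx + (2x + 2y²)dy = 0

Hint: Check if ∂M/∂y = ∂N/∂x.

Verify exactness: ∂M/∂y = ∂N/∂x ✓
Find F(x,y) such that ∂F/∂x = M, ∂F/∂y = N
Solution: 4x³/3 + 2xy + 2y³/3 = C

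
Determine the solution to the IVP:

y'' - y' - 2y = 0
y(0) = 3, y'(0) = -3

General solution: y = C₁e^(2x) + C₂e^(-x)
Applying ICs: C₁ = 0, C₂ = 3
Particular solution: y = 3e^(-x)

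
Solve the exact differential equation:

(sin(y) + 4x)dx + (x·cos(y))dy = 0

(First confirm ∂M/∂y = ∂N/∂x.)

Verify exactness: ∂M/∂y = ∂N/∂x ✓
Find F(x,y) such that ∂F/∂x = M, ∂F/∂y = N
Solution: x·sin(y) + 2x² = C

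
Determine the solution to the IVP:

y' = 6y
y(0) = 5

General solution: y = Ce^(6x)
Applying IC y(0) = 5:
Particular solution: y = 5e^(6x)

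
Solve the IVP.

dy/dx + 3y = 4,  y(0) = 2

General solution: y = 4/3 + Ce^(-3x)
Applying y(0) = 2: C = 2 - 4/3 = 2/3
Particular solution: y = 4/3 + (2/3)e^(-3x)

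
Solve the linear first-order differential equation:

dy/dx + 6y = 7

Using integrating factor method:

General solution: y = 7/6 + Ce^(-6x)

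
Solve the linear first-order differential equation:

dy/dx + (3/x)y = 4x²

Using integrating factor method:

General solution: y = (2/3)x^3 + Cx^(-3)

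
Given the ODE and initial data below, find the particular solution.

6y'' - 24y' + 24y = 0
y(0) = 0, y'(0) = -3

General solution: y = (C₁ + C₂x)e^(2x)
Repeated root r = 2
Applying ICs: C₁ = 0, C₂ = -3
Particular solution: y = -3xe^(2x)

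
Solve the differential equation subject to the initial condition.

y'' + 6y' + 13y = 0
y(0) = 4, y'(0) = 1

General solution: y = e^(-3x)(C₁cos(2x) + C₂sin(2x))
Complex roots r = -3 ± 2i
Applying ICs: C₁ = 4, C₂ = 13/2
Particular solution: y = e^(-3x)(4cos(2x) + (13/2)sin(2x))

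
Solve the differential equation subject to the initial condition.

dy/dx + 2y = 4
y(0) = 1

General solution: y = 2 + Ce^(-2x)
Applying y(0) = 1: C = 1 - 2 = -1
Particular solution: y = 2 - e^(-2x)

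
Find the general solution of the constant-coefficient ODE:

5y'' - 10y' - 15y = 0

Characteristic equation: 5r² - 10r - 15 = 0
Divide by 5: r² - 2r - 3 = 0
Roots: r = 3, -1 (distinct real)
General solution: y = C₁e^(3x) + C₂e^(-x)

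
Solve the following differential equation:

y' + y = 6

Using integrating factor method:

General solution: y = 6 + Ce^(-x)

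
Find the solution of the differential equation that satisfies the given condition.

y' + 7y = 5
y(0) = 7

General solution: y = 5/7 + Ce^(-7x)
Applying y(0) = 7: C = 7 - 5/7 = 44/7
Particular solution: y = 5/7 + (44/7)e^(-7x)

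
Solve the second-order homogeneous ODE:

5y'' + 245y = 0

Characteristic equation: 5r² + 245 = 0
Divide by 5: r² + 49 = 0
Roots: r = ±7i (complex conjugates)
General solution: y = C₁cos(7x) + C₂sin(7x)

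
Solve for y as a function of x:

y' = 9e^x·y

Separating variables and integrating:
ln|y| = 9e^x + C

General solution: y = Ce^(9e^x)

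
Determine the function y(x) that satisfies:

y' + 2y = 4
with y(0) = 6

General solution: y = 2 + Ce^(-2x)
Applying y(0) = 6: C = 6 - 2 = 4
Particular solution: y = 2 + 4e^(-2x)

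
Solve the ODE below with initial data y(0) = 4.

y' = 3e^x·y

General solution: y = Ce^(3e^x)
Applying IC y(0) = 4:
Particular solution: y = 4e^(3(e^x - 1))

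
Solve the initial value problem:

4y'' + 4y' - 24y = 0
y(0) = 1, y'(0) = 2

General solution: y = C₁e^(2x) + C₂e^(-3x)
Applying ICs: C₁ = 1, C₂ = 0
Particular solution: y = e^(2x)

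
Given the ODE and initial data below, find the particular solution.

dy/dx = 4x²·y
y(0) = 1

General solution: y = Ce^(4x³/3)
Applying IC y(0) = 1:
Particular solution: y = e^(4x³/3)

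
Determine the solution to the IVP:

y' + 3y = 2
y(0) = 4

General solution: y = 2/3 + Ce^(-3x)
Applying y(0) = 4: C = 4 - 2/3 = 10/3
Particular solution: y = 2/3 + (10/3)e^(-3x)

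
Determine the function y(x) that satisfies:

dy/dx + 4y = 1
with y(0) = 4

General solution: y = 1/4 + Ce^(-4x)
Applying y(0) = 4: C = 4 - 1/4 = 15/4
Particular solution: y = 1/4 + (15/4)e^(-4x)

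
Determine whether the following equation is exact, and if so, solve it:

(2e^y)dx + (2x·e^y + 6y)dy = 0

Verify exactness: ∂M/∂y = ∂N/∂x ✓
Find F(x,y) such that ∂F/∂x = M, ∂F/∂y = N
Solution: 2x·e^y + 3y² = C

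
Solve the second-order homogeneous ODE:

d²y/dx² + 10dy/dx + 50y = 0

Characteristic equation: r² + 10r + 50 = 0
Roots: r = -5 ± 5i (complex conjugates)
General solution: y = e^(-5x)(C₁cos(5x) + C₂sin(5x))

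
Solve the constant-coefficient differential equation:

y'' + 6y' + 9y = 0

Characteristic equation: r² + 6r + 9 = 0
Factored: (r + 3)² = 0
Repeated root: r = -3
General solution: y = (C₁ + C₂x)e^(-3x)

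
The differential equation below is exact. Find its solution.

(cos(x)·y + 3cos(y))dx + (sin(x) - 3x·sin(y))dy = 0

Verify exactness: ∂M/∂y = ∂N/∂x ✓
Find F(x,y) such that ∂F/∂x = M, ∂F/∂y = N
Solution: sin(x)·y + 3x·cos(y) = C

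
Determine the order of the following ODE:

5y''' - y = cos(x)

The order is 3 (highest derivative is of order 3).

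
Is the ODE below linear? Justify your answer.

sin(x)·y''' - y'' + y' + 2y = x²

Yes. Linear (y and its derivatives appear to the first power only, no products of y terms)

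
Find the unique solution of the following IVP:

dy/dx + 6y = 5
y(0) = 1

General solution: y = 5/6 + Ce^(-6x)
Applying y(0) = 1: C = 1 - 5/6 = 1/6
Particular solution: y = 5/6 + (1/6)e^(-6x)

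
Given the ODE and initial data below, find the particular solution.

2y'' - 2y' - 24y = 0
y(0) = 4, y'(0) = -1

General solution: y = C₁e^(4x) + C₂e^(-3x)
Applying ICs: C₁ = 11/7, C₂ = 17/7
Particular solution: y = (11/7)e^(4x) + (17/7)e^(-3x)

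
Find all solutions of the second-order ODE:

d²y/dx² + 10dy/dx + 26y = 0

Characteristic equation: r² + 10r + 26 = 0
Roots: r = -5 ± i (complex conjugates)
General solution: y = e^(-5x)(C₁cos(x) + C₂sin(x))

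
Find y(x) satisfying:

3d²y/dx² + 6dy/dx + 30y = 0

Characteristic equation: 3r² + 6r + 30 = 0
Divide by 3: r² + 2r + 10 = 0
Roots: r = -1 ± 3i (complex conjugates)
General solution: y = e^(-x)(C₁cos(3x) + C₂sin(3x))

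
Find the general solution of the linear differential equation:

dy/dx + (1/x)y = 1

Using integrating factor method:

General solution: y = (1/2)x + C/x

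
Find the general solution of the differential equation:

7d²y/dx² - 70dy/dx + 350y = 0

Characteristic equation: 7r² - 70r + 350 = 0
Divide by 7: r² - 10r + 50 = 0
Roots: r = 5 ± 5i (complex conjugates)
General solution: y = e^(5x)(C₁cos(5x) + C₂sin(5x))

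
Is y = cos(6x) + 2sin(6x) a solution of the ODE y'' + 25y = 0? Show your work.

Verification:
y'' = -36cos(6x) - 72sin(6x)
y'' + 25y ≠ 0 (frequency mismatch: got 36 instead of 25)

No, it is not a solution.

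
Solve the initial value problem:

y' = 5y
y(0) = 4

General solution: y = Ce^(5x)
Applying IC y(0) = 4:
Particular solution: y = 4e^(5x)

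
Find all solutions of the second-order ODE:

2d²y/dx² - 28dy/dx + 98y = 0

Characteristic equation: 2r² - 28r + 98 = 0
Divide by 2: r² - 14r + 49 = 0
Factored: (r - 7)² = 0
Repeated root: r = 7
General solution: y = (C₁ + C₂x)e^(7x)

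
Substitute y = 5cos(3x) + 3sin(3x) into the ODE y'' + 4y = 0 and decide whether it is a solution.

Verification:
y'' = -45cos(3x) - 27sin(3x)
y'' + 4y ≠ 0 (frequency mismatch: got 9 instead of 4)

No, it is not a solution.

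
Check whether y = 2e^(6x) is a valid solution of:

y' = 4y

Verification:
y = 2e^(6x)
y' = 12e^(6x)
But 4y = 8e^(6x)
y' ≠ 4y — the derivative does not match

No, it is not a solution.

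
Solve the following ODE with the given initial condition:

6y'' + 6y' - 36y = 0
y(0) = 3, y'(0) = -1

General solution: y = C₁e^(2x) + C₂e^(-3x)
Applying ICs: C₁ = 8/5, C₂ = 7/5
Particular solution: y = (8/5)e^(2x) + (7/5)e^(-3x)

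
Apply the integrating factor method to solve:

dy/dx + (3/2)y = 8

Using integrating factor method:

General solution: y = 16/3 + Ce^(-3x/2)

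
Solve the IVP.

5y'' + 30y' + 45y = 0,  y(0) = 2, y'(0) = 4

General solution: y = (C₁ + C₂x)e^(-3x)
Repeated root r = -3
Applying ICs: C₁ = 2, C₂ = 10
Particular solution: y = (2 + 10x)e^(-3x)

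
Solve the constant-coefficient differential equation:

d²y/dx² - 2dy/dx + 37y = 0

Characteristic equation: r² - 2r + 37 = 0
Roots: r = 1 ± 6i (complex conjugates)
General solution: y = e^x(C₁cos(6x) + C₂sin(6x))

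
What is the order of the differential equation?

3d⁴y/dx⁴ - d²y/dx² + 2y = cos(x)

The order is 4 (highest derivative is of order 4).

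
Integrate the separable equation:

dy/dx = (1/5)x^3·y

Separating variables and integrating:
ln|y| = x^4/20 + C

General solution: y = Ce^(x^4/20)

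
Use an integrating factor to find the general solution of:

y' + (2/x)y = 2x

Using integrating factor method:

General solution: y = (1/2)x^2 + Cx^(-2)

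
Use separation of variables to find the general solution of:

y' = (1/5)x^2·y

Separating variables and integrating:
ln|y| = x^3/15 + C

General solution: y = Ce^(x^3/15)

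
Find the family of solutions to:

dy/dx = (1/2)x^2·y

Separating variables and integrating:
ln|y| = x^3/6 + C

General solution: y = Ce^(x^3/6)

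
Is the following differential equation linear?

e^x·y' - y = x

Yes. Linear (y and its derivatives appear to the first power only, no products of y terms)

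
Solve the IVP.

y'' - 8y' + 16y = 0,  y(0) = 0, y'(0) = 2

General solution: y = (C₁ + C₂x)e^(4x)
Repeated root r = 4
Applying ICs: C₁ = 0, C₂ = 2
Particular solution: y = 2xe^(4x)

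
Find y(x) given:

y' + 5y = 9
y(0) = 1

General solution: y = 9/5 + Ce^(-5x)
Applying y(0) = 1: C = 1 - 9/5 = -4/5
Particular solution: y = 9/5 - (4/5)e^(-5x)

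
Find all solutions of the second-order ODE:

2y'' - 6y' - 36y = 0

Characteristic equation: 2r² - 6r - 36 = 0
Divide by 2: r² - 3r - 18 = 0
Roots: r = 6, -3 (distinct real)
General solution: y = C₁e^(6x) + C₂e^(-3x)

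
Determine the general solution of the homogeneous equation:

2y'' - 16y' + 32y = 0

Characteristic equation: 2r² - 16r + 32 = 0
Divide by 2: r² - 8r + 16 = 0
Factored: (r - 4)² = 0
Repeated root: r = 4
General solution: y = (C₁ + C₂x)e^(4x)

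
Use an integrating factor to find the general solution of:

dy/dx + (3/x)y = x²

Using integrating factor method:

General solution: y = (1/6)x^3 + Cx^(-3)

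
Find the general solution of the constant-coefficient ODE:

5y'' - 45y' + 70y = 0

Characteristic equation: 5r² - 45r + 70 = 0
Divide by 5: r² - 9r + 14 = 0
Roots: r = 7, 2 (distinct real)
General solution: y = C₁e^(7x) + C₂e^(2x)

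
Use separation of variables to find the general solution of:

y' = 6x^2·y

Separating variables and integrating:
ln|y| = 2x^3 + C

General solution: y = Ce^(2x^3)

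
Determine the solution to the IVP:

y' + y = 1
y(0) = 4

General solution: y = 1 + Ce^(-x)
Applying y(0) = 4: C = 4 - 1 = 3
Particular solution: y = 1 + 3e^(-x)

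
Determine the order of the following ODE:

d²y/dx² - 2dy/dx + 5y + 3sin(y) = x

The order is 2 (highest derivative is of order 2).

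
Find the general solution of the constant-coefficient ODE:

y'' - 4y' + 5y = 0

Characteristic equation: r² - 4r + 5 = 0
Roots: r = 2 ± i (complex conjugates)
General solution: y = e^(2x)(C₁cos(x) + C₂sin(x))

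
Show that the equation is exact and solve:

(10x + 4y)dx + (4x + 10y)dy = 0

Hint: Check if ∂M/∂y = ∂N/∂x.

Verify exactness: ∂M/∂y = ∂N/∂x ✓
Find F(x,y) such that ∂F/∂x = M, ∂F/∂y = N
Solution: 5x² + 4xy + 5y² = C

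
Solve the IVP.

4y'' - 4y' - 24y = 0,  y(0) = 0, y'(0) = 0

General solution: y = C₁e^(3x) + C₂e^(-2x)
Applying ICs: C₁ = 0, C₂ = 0
Particular solution: y = 0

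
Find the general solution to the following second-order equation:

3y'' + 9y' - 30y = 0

Characteristic equation: 3r² + 9r - 30 = 0
Divide by 3: r² + 3r - 10 = 0
Roots: r = 2, -5 (distinct real)
General solution: y = C₁e^(2x) + C₂e^(-5x)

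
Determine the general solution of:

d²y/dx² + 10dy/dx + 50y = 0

Characteristic equation: r² + 10r + 50 = 0
Roots: r = -5 ± 5i (complex conjugates)
General solution: y = e^(-5x)(C₁cos(5x) + C₂sin(5x))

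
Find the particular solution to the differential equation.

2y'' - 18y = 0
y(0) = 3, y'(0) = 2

General solution: y = C₁e^(3x) + C₂e^(-3x)
Applying ICs: C₁ = 11/6, C₂ = 7/6
Particular solution: y = (11/6)e^(3x) + (7/6)e^(-3x)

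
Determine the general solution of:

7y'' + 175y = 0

Characteristic equation: 7r² + 175 = 0
Divide by 7: r² + 25 = 0
Roots: r = ±5i (complex conjugates)
General solution: y = C₁cos(5x) + C₂sin(5x)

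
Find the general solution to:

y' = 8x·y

Separating variables and integrating:
ln|y| = 4x^2 + C

General solution: y = Ce^(4x^2)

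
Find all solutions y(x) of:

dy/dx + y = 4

Using integrating factor method:

General solution: y = 4 + Ce^(-x)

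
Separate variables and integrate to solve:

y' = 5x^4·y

Separating variables and integrating:
ln|y| = x^5 + C

General solution: y = Ce^(x^5)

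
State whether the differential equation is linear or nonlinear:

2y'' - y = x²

Linear (y and its derivatives appear to the first power only, no products of y terms)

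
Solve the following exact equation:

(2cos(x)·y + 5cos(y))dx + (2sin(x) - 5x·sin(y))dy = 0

Verify exactness: ∂M/∂y = ∂N/∂x ✓
Find F(x,y) such that ∂F/∂x = M, ∂F/∂y = N
Solution: 2sin(x)·y + 5x·cos(y) = C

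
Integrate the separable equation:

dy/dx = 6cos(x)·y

Separating variables and integrating:
ln|y| = 6sin(x) + C

General solution: y = Ce^(6sin(x))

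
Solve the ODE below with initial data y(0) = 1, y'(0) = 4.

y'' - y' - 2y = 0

General solution: y = C₁e^(2x) + C₂e^(-x)
Applying ICs: C₁ = 5/3, C₂ = -2/3
Particular solution: y = (5/3)e^(2x) - (2/3)e^(-x)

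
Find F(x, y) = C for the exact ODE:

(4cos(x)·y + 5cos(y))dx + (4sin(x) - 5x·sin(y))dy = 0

Verify exactness: ∂M/∂y = ∂N/∂x ✓
Find F(x,y) such that ∂F/∂x = M, ∂F/∂y = N
Solution: 4sin(x)·y + 5x·cos(y) = C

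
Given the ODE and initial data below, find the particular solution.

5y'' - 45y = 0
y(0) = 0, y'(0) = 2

General solution: y = C₁e^(3x) + C₂e^(-3x)
Applying ICs: C₁ = 1/3, C₂ = -1/3
Particular solution: y = (1/3)e^(3x) - (1/3)e^(-3x)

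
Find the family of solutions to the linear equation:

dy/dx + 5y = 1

Using integrating factor method:

General solution: y = 1/5 + Ce^(-5x)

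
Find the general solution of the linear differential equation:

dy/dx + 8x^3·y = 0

Using integrating factor method:

General solution: y = Ce^(-2x^4)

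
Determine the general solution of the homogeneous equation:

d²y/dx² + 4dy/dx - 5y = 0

Characteristic equation: r² + 4r - 5 = 0
Roots: r = 1, -5 (distinct real)
General solution: y = C₁e^x + C₂e^(-5x)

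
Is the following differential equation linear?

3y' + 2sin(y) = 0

No. Nonlinear (sin(y) is nonlinear in y)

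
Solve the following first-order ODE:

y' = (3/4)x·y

Separating variables and integrating:
ln|y| = 3x^2/8 + C

General solution: y = Ce^(3x^2/8)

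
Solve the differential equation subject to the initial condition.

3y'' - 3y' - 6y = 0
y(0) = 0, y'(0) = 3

General solution: y = C₁e^(2x) + C₂e^(-x)
Applying ICs: C₁ = 1, C₂ = -1
Particular solution: y = e^(2x) - e^(-x)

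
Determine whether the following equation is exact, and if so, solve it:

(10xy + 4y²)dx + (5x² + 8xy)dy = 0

Verify exactness: ∂M/∂y = ∂N/∂x ✓
Find F(x,y) such that ∂F/∂x = M, ∂F/∂y = N
Solution: 5x²y + 4xy² = C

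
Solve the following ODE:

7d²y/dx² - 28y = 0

Characteristic equation: 7r² - 28 = 0
Divide by 7: r² - 4 = 0
Roots: r = 2, -2 (distinct real)
General solution: y = C₁e^(2x) + C₂e^(-2x)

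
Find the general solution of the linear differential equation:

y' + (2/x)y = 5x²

Using integrating factor method:

General solution: y = x^3 + Cx^(-2)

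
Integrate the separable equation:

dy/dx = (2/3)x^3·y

Separating variables and integrating:
ln|y| = x^4/6 + C

General solution: y = Ce^(x^4/6)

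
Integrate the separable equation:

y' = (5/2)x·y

Separating variables and integrating:
ln|y| = 5x^2/4 + C

General solution: y = Ce^(5x^2/4)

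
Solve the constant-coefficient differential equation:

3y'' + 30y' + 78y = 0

Characteristic equation: 3r² + 30r + 78 = 0
Divide by 3: r² + 10r + 26 = 0
Roots: r = -5 ± i (complex conjugates)
General solution: y = e^(-5x)(C₁cos(x) + C₂sin(x))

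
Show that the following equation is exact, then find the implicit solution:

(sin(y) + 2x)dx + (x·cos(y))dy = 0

Verify exactness: ∂M/∂y = ∂N/∂x ✓
Find F(x,y) such that ∂F/∂x = M, ∂F/∂y = N
Solution: x·sin(y) + x² = C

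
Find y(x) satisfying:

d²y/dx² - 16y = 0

Characteristic equation: r² - 16 = 0
Roots: r = 4, -4 (distinct real)
General solution: y = C₁e^(4x) + C₂e^(-4x)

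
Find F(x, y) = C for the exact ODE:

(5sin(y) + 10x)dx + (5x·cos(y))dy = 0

Verify exactness: ∂M/∂y = ∂N/∂x ✓
Find F(x,y) such that ∂F/∂x = M, ∂F/∂y = N
Solution: 5x·sin(y) + 5x² = C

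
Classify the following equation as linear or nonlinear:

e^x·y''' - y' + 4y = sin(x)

Linear (y and its derivatives appear to the first power only, no products of y terms)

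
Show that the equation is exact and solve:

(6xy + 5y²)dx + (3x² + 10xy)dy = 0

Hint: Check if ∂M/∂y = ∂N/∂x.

Verify exactness: ∂M/∂y = ∂N/∂x ✓
Find F(x,y) such that ∂F/∂x = M, ∂F/∂y = N
Solution: 3x²y + 5xy² = C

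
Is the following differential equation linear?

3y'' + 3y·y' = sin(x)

No. Nonlinear (product y·y')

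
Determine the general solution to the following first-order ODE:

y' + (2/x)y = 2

Using integrating factor method:

General solution: y = (2/3)x + Cx^(-2)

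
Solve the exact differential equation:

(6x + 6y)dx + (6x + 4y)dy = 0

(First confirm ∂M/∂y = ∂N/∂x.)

Verify exactness: ∂M/∂y = ∂N/∂x ✓
Find F(x,y) such that ∂F/∂x = M, ∂F/∂y = N
Solution: 3x² + 6xy + 2y² = C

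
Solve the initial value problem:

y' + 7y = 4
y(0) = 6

General solution: y = 4/7 + Ce^(-7x)
Applying y(0) = 6: C = 6 - 4/7 = 38/7
Particular solution: y = 4/7 + (38/7)e^(-7x)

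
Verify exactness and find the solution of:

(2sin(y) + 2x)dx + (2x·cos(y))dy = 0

Verify exactness: ∂M/∂y = ∂N/∂x ✓
Find F(x,y) such that ∂F/∂x = M, ∂F/∂y = N
Solution: 2x·sin(y) + x² = C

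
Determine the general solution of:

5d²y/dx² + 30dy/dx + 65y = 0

Characteristic equation: 5r² + 30r + 65 = 0
Divide by 5: r² + 6r + 13 = 0
Roots: r = -3 ± 2i (complex conjugates)
General solution: y = e^(-3x)(C₁cos(2x) + C₂sin(2x))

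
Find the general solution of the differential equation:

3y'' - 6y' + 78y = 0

Characteristic equation: 3r² - 6r + 78 = 0
Divide by 3: r² - 2r + 26 = 0
Roots: r = 1 ± 5i (complex conjugates)
General solution: y = e^x(C₁cos(5x) + C₂sin(5x))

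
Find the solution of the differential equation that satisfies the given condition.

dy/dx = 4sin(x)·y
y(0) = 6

General solution: y = Ce^(-4cos(x))
Applying IC y(0) = 6:
Particular solution: y = 6e^(4(1-cos(x)))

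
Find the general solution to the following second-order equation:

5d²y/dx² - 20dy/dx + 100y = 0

Characteristic equation: 5r² - 20r + 100 = 0
Divide by 5: r² - 4r + 20 = 0
Roots: r = 2 ± 4i (complex conjugates)
General solution: y = e^(2x)(C₁cos(4x) + C₂sin(4x))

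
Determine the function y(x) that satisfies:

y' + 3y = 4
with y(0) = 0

General solution: y = 4/3 + Ce^(-3x)
Applying y(0) = 0: C = 0 - 4/3 = -4/3
Particular solution: y = 4/3 - (4/3)e^(-3x)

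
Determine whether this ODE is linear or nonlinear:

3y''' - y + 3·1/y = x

Nonlinear (1/y term)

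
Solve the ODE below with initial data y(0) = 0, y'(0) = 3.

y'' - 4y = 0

General solution: y = C₁e^(2x) + C₂e^(-2x)
Applying ICs: C₁ = 3/4, C₂ = -3/4
Particular solution: y = (3/4)e^(2x) - (3/4)e^(-2x)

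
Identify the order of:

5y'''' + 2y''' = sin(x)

The order is 4 (highest derivative is of order 4).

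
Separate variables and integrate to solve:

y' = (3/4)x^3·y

Separating variables and integrating:
ln|y| = 3x^4/16 + C

General solution: y = Ce^(3x^4/16)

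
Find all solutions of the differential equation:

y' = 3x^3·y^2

Separating variables and integrating:
-1/y = 3x^4/4 + C

General solution: y^-1 = (-3/4)x^4 + C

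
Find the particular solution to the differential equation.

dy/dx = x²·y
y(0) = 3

General solution: y = Ce^(x³/3)
Applying IC y(0) = 3:
Particular solution: y = 3e^(x³/3)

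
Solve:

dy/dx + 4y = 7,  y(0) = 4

General solution: y = 7/4 + Ce^(-4x)
Applying y(0) = 4: C = 4 - 7/4 = 9/4
Particular solution: y = 7/4 + (9/4)e^(-4x)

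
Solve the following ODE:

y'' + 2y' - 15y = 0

Characteristic equation: r² + 2r - 15 = 0
Roots: r = 3, -5 (distinct real)
General solution: y = C₁e^(3x) + C₂e^(-5x)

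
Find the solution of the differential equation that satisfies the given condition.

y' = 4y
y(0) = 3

General solution: y = Ce^(4x)
Applying IC y(0) = 3:
Particular solution: y = 3e^(4x)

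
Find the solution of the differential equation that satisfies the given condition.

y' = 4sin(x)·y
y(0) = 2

General solution: y = Ce^(-4cos(x))
Applying IC y(0) = 2:
Particular solution: y = 2e^(4(1-cos(x)))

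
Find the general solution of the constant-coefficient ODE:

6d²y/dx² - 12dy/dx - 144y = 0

Characteristic equation: 6r² - 12r - 144 = 0
Divide by 6: r² - 2r - 24 = 0
Roots: r = 6, -4 (distinct real)
General solution: y = C₁e^(6x) + C₂e^(-4x)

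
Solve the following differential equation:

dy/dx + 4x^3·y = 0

Using integrating factor method:

General solution: y = Ce^(-x^4)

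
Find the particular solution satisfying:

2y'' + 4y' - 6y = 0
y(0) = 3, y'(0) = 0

General solution: y = C₁e^x + C₂e^(-3x)
Applying ICs: C₁ = 9/4, C₂ = 3/4
Particular solution: y = (9/4)e^x + (3/4)e^(-3x)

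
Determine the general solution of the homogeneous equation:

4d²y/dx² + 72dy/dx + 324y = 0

Characteristic equation: 4r² + 72r + 324 = 0
Divide by 4: r² + 18r + 81 = 0
Factored: (r + 9)² = 0
Repeated root: r = -9
General solution: y = (C₁ + C₂x)e^(-9x)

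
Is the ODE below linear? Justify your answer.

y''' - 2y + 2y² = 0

No. Nonlinear (y² term)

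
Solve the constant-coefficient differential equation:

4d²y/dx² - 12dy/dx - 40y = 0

Characteristic equation: 4r² - 12r - 40 = 0
Divide by 4: r² - 3r - 10 = 0
Roots: r = 5, -2 (distinct real)
General solution: y = C₁e^(5x) + C₂e^(-2x)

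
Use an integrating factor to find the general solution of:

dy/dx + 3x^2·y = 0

Using integrating factor method:

General solution: y = Ce^(-x^3)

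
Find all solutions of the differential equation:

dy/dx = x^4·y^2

Separating variables and integrating:
-1/y = x^5/5 + C

General solution: y^-1 = (-1/5)x^5 + C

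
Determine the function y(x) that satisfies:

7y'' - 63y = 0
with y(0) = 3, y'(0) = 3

General solution: y = C₁e^(3x) + C₂e^(-3x)
Applying ICs: C₁ = 2, C₂ = 1
Particular solution: y = 2e^(3x) + e^(-3x)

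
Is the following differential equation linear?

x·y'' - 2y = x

Yes. Linear (y and its derivatives appear to the first power only, no products of y terms)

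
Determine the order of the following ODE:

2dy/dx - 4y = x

The order is 1 (highest derivative is of order 1).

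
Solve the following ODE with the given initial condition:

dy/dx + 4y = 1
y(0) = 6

General solution: y = 1/4 + Ce^(-4x)
Applying y(0) = 6: C = 6 - 1/4 = 23/4
Particular solution: y = 1/4 + (23/4)e^(-4x)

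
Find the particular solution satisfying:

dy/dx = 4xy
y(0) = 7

General solution: y = Ce^(2x²)
Applying IC y(0) = 7:
Particular solution: y = 7e^(2x²)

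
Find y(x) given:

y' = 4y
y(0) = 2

General solution: y = Ce^(4x)
Applying IC y(0) = 2:
Particular solution: y = 2e^(4x)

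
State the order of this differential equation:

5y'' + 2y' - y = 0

The order is 2 (highest derivative is of order 2).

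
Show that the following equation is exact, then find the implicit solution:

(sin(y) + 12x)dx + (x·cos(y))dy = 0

Verify exactness: ∂M/∂y = ∂N/∂x ✓
Find F(x,y) such that ∂F/∂x = M, ∂F/∂y = N
Solution: x·sin(y) + 6x² = C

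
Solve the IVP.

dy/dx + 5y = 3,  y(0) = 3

General solution: y = 3/5 + Ce^(-5x)
Applying y(0) = 3: C = 3 - 3/5 = 12/5
Particular solution: y = 3/5 + (12/5)e^(-5x)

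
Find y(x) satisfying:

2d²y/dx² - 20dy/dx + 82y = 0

Characteristic equation: 2r² - 20r + 82 = 0
Divide by 2: r² - 10r + 41 = 0
Roots: r = 5 ± 4i (complex conjugates)
General solution: y = e^(5x)(C₁cos(4x) + C₂sin(4x))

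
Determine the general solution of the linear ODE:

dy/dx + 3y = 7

Using integrating factor method:

General solution: y = 7/3 + Ce^(-3x)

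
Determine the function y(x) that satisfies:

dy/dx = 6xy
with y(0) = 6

General solution: y = Ce^(3x²)
Applying IC y(0) = 6:
Particular solution: y = 6e^(3x²)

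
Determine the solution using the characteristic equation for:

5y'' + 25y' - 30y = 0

Characteristic equation: 5r² + 25r - 30 = 0
Divide by 5: r² + 5r - 6 = 0
Roots: r = 1, -6 (distinct real)
General solution: y = C₁e^x + C₂e^(-6x)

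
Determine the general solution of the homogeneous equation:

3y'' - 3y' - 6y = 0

Characteristic equation: 3r² - 3r - 6 = 0
Divide by 3: r² - r - 2 = 0
Roots: r = 2, -1 (distinct real)
General solution: y = C₁e^(2x) + C₂e^(-x)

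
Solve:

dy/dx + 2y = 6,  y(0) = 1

General solution: y = 3 + Ce^(-2x)
Applying y(0) = 1: C = 1 - 3 = -2
Particular solution: y = 3 - 2e^(-2x)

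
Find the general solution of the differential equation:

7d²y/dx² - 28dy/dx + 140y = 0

Characteristic equation: 7r² - 28r + 140 = 0
Divide by 7: r² - 4r + 20 = 0
Roots: r = 2 ± 4i (complex conjugates)
General solution: y = e^(2x)(C₁cos(4x) + C₂sin(4x))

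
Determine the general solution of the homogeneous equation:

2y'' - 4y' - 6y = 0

Characteristic equation: 2r² - 4r - 6 = 0
Divide by 2: r² - 2r - 3 = 0
Roots: r = 3, -1 (distinct real)
General solution: y = C₁e^(3x) + C₂e^(-x)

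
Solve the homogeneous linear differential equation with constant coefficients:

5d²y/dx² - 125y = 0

Characteristic equation: 5r² - 125 = 0
Divide by 5: r² - 25 = 0
Roots: r = 5, -5 (distinct real)
General solution: y = C₁e^(5x) + C₂e^(-5x)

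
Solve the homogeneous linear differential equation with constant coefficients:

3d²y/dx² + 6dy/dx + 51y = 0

Characteristic equation: 3r² + 6r + 51 = 0
Divide by 3: r² + 2r + 17 = 0
Roots: r = -1 ± 4i (complex conjugates)
General solution: y = e^(-x)(C₁cos(4x) + C₂sin(4x))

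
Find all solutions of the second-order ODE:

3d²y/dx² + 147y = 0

Characteristic equation: 3r² + 147 = 0
Divide by 3: r² + 49 = 0
Roots: r = ±7i (complex conjugates)
General solution: y = C₁cos(7x) + C₂sin(7x)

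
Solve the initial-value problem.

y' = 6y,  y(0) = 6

General solution: y = Ce^(6x)
Applying IC y(0) = 6:
Particular solution: y = 6e^(6x)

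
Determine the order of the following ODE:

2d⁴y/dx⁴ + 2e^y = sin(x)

The order is 4 (highest derivative is of order 4).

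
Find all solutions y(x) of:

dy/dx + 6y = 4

Using integrating factor method:

General solution: y = 2/3 + Ce^(-6x)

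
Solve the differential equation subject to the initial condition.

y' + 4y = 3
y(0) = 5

General solution: y = 3/4 + Ce^(-4x)
Applying y(0) = 5: C = 5 - 3/4 = 17/4
Particular solution: y = 3/4 + (17/4)e^(-4x)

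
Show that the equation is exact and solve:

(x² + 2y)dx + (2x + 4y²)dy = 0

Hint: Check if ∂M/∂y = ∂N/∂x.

Verify exactness: ∂M/∂y = ∂N/∂x ✓
Find F(x,y) such that ∂F/∂x = M, ∂F/∂y = N
Solution: x³/3 + 2xy + 4y³/3 = C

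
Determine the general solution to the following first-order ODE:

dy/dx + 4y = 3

Using integrating factor method:

General solution: y = 3/4 + Ce^(-4x)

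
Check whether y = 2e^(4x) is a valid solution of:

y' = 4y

Verification:
y = 2e^(4x)
y' = 8e^(4x)
4y = 8e^(4x)
y' = 4y ✓

Yes, it is a solution.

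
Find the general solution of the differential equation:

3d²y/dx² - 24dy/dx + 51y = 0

Characteristic equation: 3r² - 24r + 51 = 0
Divide by 3: r² - 8r + 17 = 0
Roots: r = 4 ± i (complex conjugates)
General solution: y = e^(4x)(C₁cos(x) + C₂sin(x))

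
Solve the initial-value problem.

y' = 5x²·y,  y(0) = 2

General solution: y = Ce^(5x³/3)
Applying IC y(0) = 2:
Particular solution: y = 2e^(5x³/3)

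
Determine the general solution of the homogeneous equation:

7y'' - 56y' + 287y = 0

Characteristic equation: 7r² - 56r + 287 = 0
Divide by 7: r² - 8r + 41 = 0
Roots: r = 4 ± 5i (complex conjugates)
General solution: y = e^(4x)(C₁cos(5x) + C₂sin(5x))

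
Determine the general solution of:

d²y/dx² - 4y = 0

Characteristic equation: r² - 4 = 0
Roots: r = 2, -2 (distinct real)
General solution: y = C₁e^(2x) + C₂e^(-2x)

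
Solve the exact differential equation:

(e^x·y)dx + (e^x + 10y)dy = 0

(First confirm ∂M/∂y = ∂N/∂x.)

Verify exactness: ∂M/∂y = ∂N/∂x ✓
Find F(x,y) such that ∂F/∂x = M, ∂F/∂y = N
Solution: e^x·y + 5y² = C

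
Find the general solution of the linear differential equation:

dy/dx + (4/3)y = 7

Using integrating factor method:

General solution: y = 21/4 + Ce^(-4x/3)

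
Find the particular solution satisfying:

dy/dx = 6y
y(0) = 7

General solution: y = Ce^(6x)
Applying IC y(0) = 7:
Particular solution: y = 7e^(6x)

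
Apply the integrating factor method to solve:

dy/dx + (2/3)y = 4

Using integrating factor method:

General solution: y = 6 + Ce^(-2x/3)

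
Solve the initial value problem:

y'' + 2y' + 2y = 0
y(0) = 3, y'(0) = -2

General solution: y = e^(-x)(C₁cos(x) + C₂sin(x))
Complex roots r = -1 ± i
Applying ICs: C₁ = 3, C₂ = 1
Particular solution: y = e^(-x)(3cos(x) + sin(x))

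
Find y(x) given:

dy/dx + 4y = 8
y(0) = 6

General solution: y = 2 + Ce^(-4x)
Applying y(0) = 6: C = 6 - 2 = 4
Particular solution: y = 2 + 4e^(-4x)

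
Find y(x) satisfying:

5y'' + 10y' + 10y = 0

Characteristic equation: 5r² + 10r + 10 = 0
Divide by 5: r² + 2r + 2 = 0
Roots: r = -1 ± i (complex conjugates)
General solution: y = e^(-x)(C₁cos(x) + C₂sin(x))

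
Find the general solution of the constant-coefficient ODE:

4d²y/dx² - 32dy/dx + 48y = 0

Characteristic equation: 4r² - 32r + 48 = 0
Divide by 4: r² - 8r + 12 = 0
Roots: r = 6, 2 (distinct real)
General solution: y = C₁e^(6x) + C₂e^(2x)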